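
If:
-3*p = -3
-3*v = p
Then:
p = 1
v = -1/3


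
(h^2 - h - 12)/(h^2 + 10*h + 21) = (h - 4)/(h + 7)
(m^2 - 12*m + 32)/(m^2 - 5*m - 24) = (m - 4)/(m + 3)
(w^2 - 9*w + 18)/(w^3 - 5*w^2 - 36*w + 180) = (w - 3)/(w^2 + w - 30)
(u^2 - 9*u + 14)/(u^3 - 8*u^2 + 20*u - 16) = (u - 7)/(u^2 - 6*u + 8)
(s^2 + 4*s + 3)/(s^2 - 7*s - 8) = (s + 3)/(s - 8)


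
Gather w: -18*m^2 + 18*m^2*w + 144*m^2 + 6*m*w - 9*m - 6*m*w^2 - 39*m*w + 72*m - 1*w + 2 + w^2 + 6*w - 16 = 126*m^2 + 63*m + w^2*(1 - 6*m) + w*(18*m^2 - 33*m + 5) - 14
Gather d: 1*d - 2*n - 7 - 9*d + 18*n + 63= -8*d + 16*n + 56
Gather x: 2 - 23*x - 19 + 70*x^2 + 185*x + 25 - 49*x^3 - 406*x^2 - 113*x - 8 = -49*x^3 - 336*x^2 + 49*x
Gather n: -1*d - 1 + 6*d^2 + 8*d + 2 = 6*d^2 + 7*d + 1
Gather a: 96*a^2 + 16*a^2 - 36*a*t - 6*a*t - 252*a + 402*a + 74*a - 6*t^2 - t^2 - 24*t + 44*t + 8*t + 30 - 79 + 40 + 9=112*a^2 + a*(224 - 42*t) - 7*t^2 + 28*t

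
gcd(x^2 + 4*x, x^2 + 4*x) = x^2 + 4*x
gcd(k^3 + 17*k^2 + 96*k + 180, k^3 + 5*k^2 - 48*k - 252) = k^2 + 12*k + 36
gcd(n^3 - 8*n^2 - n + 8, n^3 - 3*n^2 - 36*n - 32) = n^2 - 7*n - 8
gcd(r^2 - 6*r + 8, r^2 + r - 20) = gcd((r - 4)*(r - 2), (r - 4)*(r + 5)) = r - 4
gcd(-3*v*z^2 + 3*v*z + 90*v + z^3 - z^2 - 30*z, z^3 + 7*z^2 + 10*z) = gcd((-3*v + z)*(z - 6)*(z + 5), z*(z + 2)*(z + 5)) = z + 5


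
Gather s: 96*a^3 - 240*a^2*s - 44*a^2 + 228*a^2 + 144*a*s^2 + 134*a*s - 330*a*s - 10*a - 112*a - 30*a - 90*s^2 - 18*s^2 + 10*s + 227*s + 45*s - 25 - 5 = 96*a^3 + 184*a^2 - 152*a + s^2*(144*a - 108) + s*(-240*a^2 - 196*a + 282) - 30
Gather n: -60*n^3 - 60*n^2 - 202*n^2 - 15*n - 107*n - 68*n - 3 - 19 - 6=-60*n^3 - 262*n^2 - 190*n - 28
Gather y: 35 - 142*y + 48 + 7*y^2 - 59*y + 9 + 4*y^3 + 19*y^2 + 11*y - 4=4*y^3 + 26*y^2 - 190*y + 88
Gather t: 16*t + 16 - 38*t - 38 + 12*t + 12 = -10*t - 10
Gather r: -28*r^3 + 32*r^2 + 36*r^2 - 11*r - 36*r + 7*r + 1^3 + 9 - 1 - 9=-28*r^3 + 68*r^2 - 40*r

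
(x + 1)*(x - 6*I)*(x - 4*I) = x^3 + x^2 - 10*I*x^2 - 24*x - 10*I*x - 24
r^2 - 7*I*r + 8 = (r - 8*I)*(r + I)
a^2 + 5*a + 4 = (a + 1)*(a + 4)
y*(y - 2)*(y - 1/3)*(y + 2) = y^4 - y^3/3 - 4*y^2 + 4*y/3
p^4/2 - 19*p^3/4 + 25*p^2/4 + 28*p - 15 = (p/2 + 1)*(p - 6)*(p - 5)*(p - 1/2)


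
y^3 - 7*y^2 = y^2*(y - 7)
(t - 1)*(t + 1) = t^2 - 1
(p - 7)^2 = p^2 - 14*p + 49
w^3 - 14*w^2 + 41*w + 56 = (w - 8)*(w - 7)*(w + 1)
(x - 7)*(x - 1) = x^2 - 8*x + 7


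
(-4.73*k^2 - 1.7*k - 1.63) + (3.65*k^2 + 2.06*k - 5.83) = -1.08*k^2 + 0.36*k - 7.46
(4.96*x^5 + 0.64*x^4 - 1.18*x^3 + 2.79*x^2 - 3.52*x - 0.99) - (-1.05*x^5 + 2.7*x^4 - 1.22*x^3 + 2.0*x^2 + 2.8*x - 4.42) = 6.01*x^5 - 2.06*x^4 + 0.04*x^3 + 0.79*x^2 - 6.32*x + 3.43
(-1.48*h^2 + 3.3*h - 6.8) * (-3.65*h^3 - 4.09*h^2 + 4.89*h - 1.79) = 5.402*h^5 - 5.9918*h^4 + 4.0858*h^3 + 46.5982*h^2 - 39.159*h + 12.172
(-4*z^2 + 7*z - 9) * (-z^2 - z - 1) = 4*z^4 - 3*z^3 + 6*z^2 + 2*z + 9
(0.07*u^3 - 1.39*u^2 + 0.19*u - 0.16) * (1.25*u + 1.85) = 0.0875*u^4 - 1.608*u^3 - 2.334*u^2 + 0.1515*u - 0.296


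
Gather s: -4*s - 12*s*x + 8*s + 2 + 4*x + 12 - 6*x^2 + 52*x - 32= s*(4 - 12*x) - 6*x^2 + 56*x - 18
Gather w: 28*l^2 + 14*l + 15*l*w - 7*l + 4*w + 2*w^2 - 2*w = 28*l^2 + 7*l + 2*w^2 + w*(15*l + 2)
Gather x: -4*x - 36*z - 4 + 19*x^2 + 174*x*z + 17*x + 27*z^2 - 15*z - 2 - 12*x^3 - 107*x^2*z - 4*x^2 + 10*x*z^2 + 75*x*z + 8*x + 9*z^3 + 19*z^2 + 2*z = -12*x^3 + x^2*(15 - 107*z) + x*(10*z^2 + 249*z + 21) + 9*z^3 + 46*z^2 - 49*z - 6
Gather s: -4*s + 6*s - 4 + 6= 2*s + 2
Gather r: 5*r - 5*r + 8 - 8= 0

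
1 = 1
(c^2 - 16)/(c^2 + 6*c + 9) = (c^2 - 16)/(c^2 + 6*c + 9)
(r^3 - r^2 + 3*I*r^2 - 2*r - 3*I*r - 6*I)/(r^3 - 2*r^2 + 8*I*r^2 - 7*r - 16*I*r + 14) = (r^2 + r*(1 + 3*I) + 3*I)/(r^2 + 8*I*r - 7)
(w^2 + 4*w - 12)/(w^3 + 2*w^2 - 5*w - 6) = (w + 6)/(w^2 + 4*w + 3)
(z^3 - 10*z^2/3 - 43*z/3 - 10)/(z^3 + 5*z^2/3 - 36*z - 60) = (z + 1)/(z + 6)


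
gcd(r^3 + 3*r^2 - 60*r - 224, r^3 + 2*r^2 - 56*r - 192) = r^2 - 4*r - 32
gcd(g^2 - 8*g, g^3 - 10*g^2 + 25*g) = g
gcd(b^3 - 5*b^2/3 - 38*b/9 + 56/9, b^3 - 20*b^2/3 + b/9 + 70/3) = b - 7/3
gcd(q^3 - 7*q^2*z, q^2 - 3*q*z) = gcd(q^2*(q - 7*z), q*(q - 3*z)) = q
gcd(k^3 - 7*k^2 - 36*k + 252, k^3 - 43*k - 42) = k^2 - k - 42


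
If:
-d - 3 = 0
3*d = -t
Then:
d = -3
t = 9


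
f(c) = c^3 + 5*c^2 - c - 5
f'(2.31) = 38.11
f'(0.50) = 4.75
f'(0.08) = -0.18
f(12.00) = 2431.00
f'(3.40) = 67.68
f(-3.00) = 16.00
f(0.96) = -0.47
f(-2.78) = 14.94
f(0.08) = -5.05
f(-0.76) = -1.79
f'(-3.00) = -4.00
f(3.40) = 88.70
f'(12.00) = 551.00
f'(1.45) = 19.81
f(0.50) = -4.12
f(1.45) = 7.11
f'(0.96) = 11.36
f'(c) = 3*c^2 + 10*c - 1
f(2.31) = 31.70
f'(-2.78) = -5.61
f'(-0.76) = -6.87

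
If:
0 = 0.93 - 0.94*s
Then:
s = 0.99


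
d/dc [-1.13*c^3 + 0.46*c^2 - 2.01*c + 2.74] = -3.39*c^2 + 0.92*c - 2.01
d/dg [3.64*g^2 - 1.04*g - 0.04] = 7.28*g - 1.04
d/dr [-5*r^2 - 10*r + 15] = -10*r - 10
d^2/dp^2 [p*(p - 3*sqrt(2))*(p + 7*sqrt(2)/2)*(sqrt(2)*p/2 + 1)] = 6*sqrt(2)*p^2 + 9*p - 20*sqrt(2)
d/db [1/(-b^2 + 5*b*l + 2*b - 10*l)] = (2*b - 5*l - 2)/(b^2 - 5*b*l - 2*b + 10*l)^2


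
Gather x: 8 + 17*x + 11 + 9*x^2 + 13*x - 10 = 9*x^2 + 30*x + 9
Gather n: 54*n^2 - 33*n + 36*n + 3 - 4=54*n^2 + 3*n - 1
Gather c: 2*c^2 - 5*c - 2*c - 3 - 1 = 2*c^2 - 7*c - 4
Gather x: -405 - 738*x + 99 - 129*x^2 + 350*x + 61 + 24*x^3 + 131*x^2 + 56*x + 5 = 24*x^3 + 2*x^2 - 332*x - 240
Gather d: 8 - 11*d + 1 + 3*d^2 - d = 3*d^2 - 12*d + 9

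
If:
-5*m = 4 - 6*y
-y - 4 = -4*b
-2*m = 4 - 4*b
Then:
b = 9/7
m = 4/7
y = 8/7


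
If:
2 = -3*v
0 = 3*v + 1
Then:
No Solution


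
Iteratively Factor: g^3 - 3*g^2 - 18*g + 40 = (g - 2)*(g^2 - g - 20) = (g - 5)*(g - 2)*(g + 4)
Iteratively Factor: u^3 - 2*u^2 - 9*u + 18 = (u - 3)*(u^2 + u - 6) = (u - 3)*(u - 2)*(u + 3)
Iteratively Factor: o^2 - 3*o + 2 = (o - 1)*(o - 2)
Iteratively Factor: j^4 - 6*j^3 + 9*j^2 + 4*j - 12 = (j + 1)*(j^3 - 7*j^2 + 16*j - 12) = (j - 2)*(j + 1)*(j^2 - 5*j + 6) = (j - 2)^2*(j + 1)*(j - 3)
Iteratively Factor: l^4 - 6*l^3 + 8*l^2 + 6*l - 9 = (l - 3)*(l^3 - 3*l^2 - l + 3) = (l - 3)*(l + 1)*(l^2 - 4*l + 3) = (l - 3)*(l - 1)*(l + 1)*(l - 3)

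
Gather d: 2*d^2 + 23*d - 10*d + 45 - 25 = 2*d^2 + 13*d + 20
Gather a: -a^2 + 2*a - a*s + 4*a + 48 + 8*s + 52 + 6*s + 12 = -a^2 + a*(6 - s) + 14*s + 112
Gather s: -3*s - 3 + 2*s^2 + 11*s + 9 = 2*s^2 + 8*s + 6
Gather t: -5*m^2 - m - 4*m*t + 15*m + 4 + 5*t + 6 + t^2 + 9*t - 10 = -5*m^2 + 14*m + t^2 + t*(14 - 4*m)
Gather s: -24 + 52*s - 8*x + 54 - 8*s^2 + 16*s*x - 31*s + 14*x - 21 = -8*s^2 + s*(16*x + 21) + 6*x + 9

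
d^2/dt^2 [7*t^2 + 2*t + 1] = 14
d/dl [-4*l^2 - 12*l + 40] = -8*l - 12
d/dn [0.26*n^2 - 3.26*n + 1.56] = 0.52*n - 3.26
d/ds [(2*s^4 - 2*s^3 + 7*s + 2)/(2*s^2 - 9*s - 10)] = 2*(4*s^5 - 29*s^4 - 22*s^3 + 23*s^2 - 4*s - 26)/(4*s^4 - 36*s^3 + 41*s^2 + 180*s + 100)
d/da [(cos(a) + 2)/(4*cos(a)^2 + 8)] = (cos(a)^2 + 4*cos(a) - 2)*sin(a)/(4*(cos(a)^2 + 2)^2)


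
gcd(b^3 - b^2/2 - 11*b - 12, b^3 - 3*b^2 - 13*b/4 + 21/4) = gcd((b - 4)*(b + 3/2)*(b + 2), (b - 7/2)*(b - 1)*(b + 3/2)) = b + 3/2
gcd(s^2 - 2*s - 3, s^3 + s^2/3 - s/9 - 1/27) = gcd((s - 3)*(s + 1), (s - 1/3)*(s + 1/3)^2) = 1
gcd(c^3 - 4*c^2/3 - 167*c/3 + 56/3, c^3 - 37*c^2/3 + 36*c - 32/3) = c^2 - 25*c/3 + 8/3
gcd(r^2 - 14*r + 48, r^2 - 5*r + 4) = 1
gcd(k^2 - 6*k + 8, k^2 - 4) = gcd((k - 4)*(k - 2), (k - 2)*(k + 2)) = k - 2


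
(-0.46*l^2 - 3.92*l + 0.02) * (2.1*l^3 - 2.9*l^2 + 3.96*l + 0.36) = -0.966*l^5 - 6.898*l^4 + 9.5884*l^3 - 15.7468*l^2 - 1.332*l + 0.0072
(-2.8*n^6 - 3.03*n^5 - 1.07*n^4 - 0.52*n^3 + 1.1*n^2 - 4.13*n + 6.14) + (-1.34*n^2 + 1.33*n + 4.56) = -2.8*n^6 - 3.03*n^5 - 1.07*n^4 - 0.52*n^3 - 0.24*n^2 - 2.8*n + 10.7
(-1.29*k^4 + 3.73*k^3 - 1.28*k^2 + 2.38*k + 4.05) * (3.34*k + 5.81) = -4.3086*k^5 + 4.9633*k^4 + 17.3961*k^3 + 0.5124*k^2 + 27.3548*k + 23.5305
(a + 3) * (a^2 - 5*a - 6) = a^3 - 2*a^2 - 21*a - 18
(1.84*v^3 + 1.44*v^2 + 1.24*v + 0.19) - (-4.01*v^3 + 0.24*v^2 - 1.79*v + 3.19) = 5.85*v^3 + 1.2*v^2 + 3.03*v - 3.0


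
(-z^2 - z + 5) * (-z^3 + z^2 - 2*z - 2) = z^5 - 4*z^3 + 9*z^2 - 8*z - 10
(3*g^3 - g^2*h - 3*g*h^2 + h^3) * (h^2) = 3*g^3*h^2 - g^2*h^3 - 3*g*h^4 + h^5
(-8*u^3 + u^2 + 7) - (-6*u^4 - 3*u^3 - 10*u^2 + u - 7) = 6*u^4 - 5*u^3 + 11*u^2 - u + 14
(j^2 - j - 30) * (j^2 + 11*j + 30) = j^4 + 10*j^3 - 11*j^2 - 360*j - 900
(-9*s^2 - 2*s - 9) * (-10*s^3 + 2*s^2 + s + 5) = 90*s^5 + 2*s^4 + 77*s^3 - 65*s^2 - 19*s - 45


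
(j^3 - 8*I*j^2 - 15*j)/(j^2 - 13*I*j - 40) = j*(j - 3*I)/(j - 8*I)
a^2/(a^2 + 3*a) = a/(a + 3)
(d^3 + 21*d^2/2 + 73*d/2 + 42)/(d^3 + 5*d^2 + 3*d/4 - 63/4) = 2*(d + 4)/(2*d - 3)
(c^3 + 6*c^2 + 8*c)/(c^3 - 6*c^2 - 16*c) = (c + 4)/(c - 8)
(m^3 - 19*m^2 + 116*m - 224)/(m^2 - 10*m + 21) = (m^2 - 12*m + 32)/(m - 3)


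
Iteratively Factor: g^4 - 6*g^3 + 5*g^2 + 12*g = (g - 3)*(g^3 - 3*g^2 - 4*g) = (g - 4)*(g - 3)*(g^2 + g) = g*(g - 4)*(g - 3)*(g + 1)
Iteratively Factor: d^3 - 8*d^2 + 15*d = (d - 3)*(d^2 - 5*d) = (d - 5)*(d - 3)*(d)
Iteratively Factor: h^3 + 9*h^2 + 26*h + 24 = (h + 3)*(h^2 + 6*h + 8) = (h + 2)*(h + 3)*(h + 4)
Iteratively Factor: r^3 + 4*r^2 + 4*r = (r + 2)*(r^2 + 2*r) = (r + 2)^2*(r)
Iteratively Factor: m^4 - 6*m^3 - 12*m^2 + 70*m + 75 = (m - 5)*(m^3 - m^2 - 17*m - 15) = (m - 5)^2*(m^2 + 4*m + 3) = (m - 5)^2*(m + 1)*(m + 3)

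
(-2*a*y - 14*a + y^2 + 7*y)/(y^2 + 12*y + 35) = (-2*a + y)/(y + 5)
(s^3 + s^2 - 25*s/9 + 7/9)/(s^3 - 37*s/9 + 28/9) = (3*s - 1)/(3*s - 4)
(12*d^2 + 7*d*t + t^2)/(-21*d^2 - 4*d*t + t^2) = (4*d + t)/(-7*d + t)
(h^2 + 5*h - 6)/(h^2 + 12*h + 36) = (h - 1)/(h + 6)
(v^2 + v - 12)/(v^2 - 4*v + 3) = (v + 4)/(v - 1)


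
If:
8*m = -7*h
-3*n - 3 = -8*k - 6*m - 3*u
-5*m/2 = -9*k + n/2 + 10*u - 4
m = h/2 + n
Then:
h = 856*u/265 - 472/265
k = 21*u/265 + 33/265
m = 413/265 - 749*u/265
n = 649/265 - 1177*u/265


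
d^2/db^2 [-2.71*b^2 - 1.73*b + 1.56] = -5.42000000000000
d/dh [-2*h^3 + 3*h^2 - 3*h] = -6*h^2 + 6*h - 3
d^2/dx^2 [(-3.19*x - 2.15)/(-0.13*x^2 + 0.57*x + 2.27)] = ((3.0776 - 2.4882*x)*(-0.13*x^2 + 0.57*x + 2.27) - (0.26*x - 0.57)*(0.52*x - 1.14)*(3.19*x + 2.15))/(-0.13*x^2 + 0.57*x + 2.27)^3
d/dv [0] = 0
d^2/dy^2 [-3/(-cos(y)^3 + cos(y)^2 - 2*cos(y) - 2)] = 3*((11*cos(y) - 8*cos(2*y) + 9*cos(3*y))*(cos(y)^3 - cos(y)^2 + 2*cos(y) + 2)/4 + 2*(3*cos(y)^2 - 2*cos(y) + 2)^2*sin(y)^2)/(cos(y)^3 - cos(y)^2 + 2*cos(y) + 2)^3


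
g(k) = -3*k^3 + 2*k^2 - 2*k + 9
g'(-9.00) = -767.00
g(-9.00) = 2376.00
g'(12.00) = -1250.00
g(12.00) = -4911.00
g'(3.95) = -126.62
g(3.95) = -152.58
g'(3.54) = -100.62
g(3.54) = -106.10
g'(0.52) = -2.35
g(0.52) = 8.08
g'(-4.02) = -163.52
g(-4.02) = 244.26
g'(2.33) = -41.54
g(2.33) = -22.75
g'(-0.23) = -3.40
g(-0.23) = 9.60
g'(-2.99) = -94.42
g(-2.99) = 113.05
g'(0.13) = -1.63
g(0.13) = 8.77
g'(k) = -9*k^2 + 4*k - 2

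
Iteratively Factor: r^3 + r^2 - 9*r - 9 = (r - 3)*(r^2 + 4*r + 3) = (r - 3)*(r + 3)*(r + 1)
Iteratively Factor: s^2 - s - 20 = (s - 5)*(s + 4)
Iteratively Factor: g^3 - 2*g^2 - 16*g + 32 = (g - 4)*(g^2 + 2*g - 8) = (g - 4)*(g - 2)*(g + 4)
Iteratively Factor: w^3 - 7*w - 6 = (w + 1)*(w^2 - w - 6) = (w - 3)*(w + 1)*(w + 2)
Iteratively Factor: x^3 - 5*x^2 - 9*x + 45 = (x - 3)*(x^2 - 2*x - 15) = (x - 5)*(x - 3)*(x + 3)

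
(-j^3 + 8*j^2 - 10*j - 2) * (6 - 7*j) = 7*j^4 - 62*j^3 + 118*j^2 - 46*j - 12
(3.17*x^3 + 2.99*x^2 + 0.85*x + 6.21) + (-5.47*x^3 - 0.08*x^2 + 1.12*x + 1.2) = -2.3*x^3 + 2.91*x^2 + 1.97*x + 7.41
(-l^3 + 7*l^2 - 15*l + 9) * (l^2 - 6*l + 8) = -l^5 + 13*l^4 - 65*l^3 + 155*l^2 - 174*l + 72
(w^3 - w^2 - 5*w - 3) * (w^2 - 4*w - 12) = w^5 - 5*w^4 - 13*w^3 + 29*w^2 + 72*w + 36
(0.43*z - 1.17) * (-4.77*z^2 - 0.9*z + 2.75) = -2.0511*z^3 + 5.1939*z^2 + 2.2355*z - 3.2175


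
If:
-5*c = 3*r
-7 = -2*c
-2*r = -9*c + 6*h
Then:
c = 7/2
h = 259/36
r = -35/6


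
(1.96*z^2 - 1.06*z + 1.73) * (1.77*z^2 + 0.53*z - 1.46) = 3.4692*z^4 - 0.8374*z^3 - 0.3613*z^2 + 2.4645*z - 2.5258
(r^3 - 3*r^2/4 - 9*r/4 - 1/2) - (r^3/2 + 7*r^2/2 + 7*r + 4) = r^3/2 - 17*r^2/4 - 37*r/4 - 9/2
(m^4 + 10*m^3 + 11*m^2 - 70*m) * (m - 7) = m^5 + 3*m^4 - 59*m^3 - 147*m^2 + 490*m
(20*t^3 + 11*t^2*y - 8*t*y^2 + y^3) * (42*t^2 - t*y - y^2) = 840*t^5 + 442*t^4*y - 367*t^3*y^2 + 39*t^2*y^3 + 7*t*y^4 - y^5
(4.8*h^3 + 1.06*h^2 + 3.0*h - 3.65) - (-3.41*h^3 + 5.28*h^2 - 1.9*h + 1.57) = 8.21*h^3 - 4.22*h^2 + 4.9*h - 5.22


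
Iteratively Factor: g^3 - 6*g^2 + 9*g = (g - 3)*(g^2 - 3*g) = (g - 3)^2*(g)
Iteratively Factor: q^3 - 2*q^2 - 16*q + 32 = (q + 4)*(q^2 - 6*q + 8) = (q - 2)*(q + 4)*(q - 4)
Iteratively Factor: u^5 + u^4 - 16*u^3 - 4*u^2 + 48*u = (u - 3)*(u^4 + 4*u^3 - 4*u^2 - 16*u) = (u - 3)*(u - 2)*(u^3 + 6*u^2 + 8*u) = (u - 3)*(u - 2)*(u + 2)*(u^2 + 4*u) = (u - 3)*(u - 2)*(u + 2)*(u + 4)*(u)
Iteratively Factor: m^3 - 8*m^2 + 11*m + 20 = (m + 1)*(m^2 - 9*m + 20) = (m - 5)*(m + 1)*(m - 4)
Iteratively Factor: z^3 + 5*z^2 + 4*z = (z + 1)*(z^2 + 4*z) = (z + 1)*(z + 4)*(z)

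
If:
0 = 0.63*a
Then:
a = 0.00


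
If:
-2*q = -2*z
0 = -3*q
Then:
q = 0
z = 0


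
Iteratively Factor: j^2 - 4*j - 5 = (j + 1)*(j - 5)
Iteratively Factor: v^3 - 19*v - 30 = (v + 2)*(v^2 - 2*v - 15) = (v + 2)*(v + 3)*(v - 5)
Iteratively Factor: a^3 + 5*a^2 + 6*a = (a + 3)*(a^2 + 2*a) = (a + 2)*(a + 3)*(a)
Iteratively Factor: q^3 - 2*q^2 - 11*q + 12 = (q + 3)*(q^2 - 5*q + 4) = (q - 4)*(q + 3)*(q - 1)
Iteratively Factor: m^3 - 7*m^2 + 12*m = (m - 4)*(m^2 - 3*m) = m*(m - 4)*(m - 3)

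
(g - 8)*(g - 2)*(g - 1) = g^3 - 11*g^2 + 26*g - 16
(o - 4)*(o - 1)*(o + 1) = o^3 - 4*o^2 - o + 4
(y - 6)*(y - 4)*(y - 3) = y^3 - 13*y^2 + 54*y - 72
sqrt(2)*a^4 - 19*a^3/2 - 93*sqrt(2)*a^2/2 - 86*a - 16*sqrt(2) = (a - 8*sqrt(2))*(a + sqrt(2))*(a + 2*sqrt(2))*(sqrt(2)*a + 1/2)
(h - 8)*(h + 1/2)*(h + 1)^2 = h^4 - 11*h^3/2 - 18*h^2 - 31*h/2 - 4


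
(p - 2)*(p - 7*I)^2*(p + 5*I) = p^4 - 2*p^3 - 9*I*p^3 + 21*p^2 + 18*I*p^2 - 42*p - 245*I*p + 490*I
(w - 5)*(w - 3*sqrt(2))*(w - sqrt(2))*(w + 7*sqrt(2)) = w^4 - 5*w^3 + 3*sqrt(2)*w^3 - 50*w^2 - 15*sqrt(2)*w^2 + 42*sqrt(2)*w + 250*w - 210*sqrt(2)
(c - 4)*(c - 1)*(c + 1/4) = c^3 - 19*c^2/4 + 11*c/4 + 1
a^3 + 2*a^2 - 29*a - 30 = (a - 5)*(a + 1)*(a + 6)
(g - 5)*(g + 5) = g^2 - 25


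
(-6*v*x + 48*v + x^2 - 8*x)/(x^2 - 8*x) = (-6*v + x)/x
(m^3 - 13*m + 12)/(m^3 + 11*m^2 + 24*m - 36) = (m^2 + m - 12)/(m^2 + 12*m + 36)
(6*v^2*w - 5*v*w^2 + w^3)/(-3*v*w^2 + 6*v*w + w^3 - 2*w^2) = (-2*v + w)/(w - 2)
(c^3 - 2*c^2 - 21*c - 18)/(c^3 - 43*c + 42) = (c^2 + 4*c + 3)/(c^2 + 6*c - 7)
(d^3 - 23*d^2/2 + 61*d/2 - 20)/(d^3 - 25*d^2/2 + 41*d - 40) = (d - 1)/(d - 2)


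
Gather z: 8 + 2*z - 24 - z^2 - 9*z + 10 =-z^2 - 7*z - 6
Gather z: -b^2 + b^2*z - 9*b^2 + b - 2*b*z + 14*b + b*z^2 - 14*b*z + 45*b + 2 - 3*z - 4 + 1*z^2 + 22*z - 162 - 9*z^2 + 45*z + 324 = -10*b^2 + 60*b + z^2*(b - 8) + z*(b^2 - 16*b + 64) + 160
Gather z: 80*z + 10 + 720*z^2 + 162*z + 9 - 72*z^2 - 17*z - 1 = 648*z^2 + 225*z + 18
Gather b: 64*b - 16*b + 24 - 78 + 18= 48*b - 36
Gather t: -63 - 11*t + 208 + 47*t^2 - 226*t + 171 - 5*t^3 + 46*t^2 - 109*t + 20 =-5*t^3 + 93*t^2 - 346*t + 336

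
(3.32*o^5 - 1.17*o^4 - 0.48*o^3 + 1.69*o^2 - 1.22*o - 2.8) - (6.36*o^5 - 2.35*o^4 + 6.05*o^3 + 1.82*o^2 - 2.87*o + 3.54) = -3.04*o^5 + 1.18*o^4 - 6.53*o^3 - 0.13*o^2 + 1.65*o - 6.34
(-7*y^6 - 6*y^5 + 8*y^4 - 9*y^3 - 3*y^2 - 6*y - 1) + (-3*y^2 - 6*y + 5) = -7*y^6 - 6*y^5 + 8*y^4 - 9*y^3 - 6*y^2 - 12*y + 4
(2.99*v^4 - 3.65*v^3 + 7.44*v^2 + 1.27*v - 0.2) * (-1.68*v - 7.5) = -5.0232*v^5 - 16.293*v^4 + 14.8758*v^3 - 57.9336*v^2 - 9.189*v + 1.5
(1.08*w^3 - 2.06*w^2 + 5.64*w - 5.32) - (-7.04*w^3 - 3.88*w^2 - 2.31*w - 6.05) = 8.12*w^3 + 1.82*w^2 + 7.95*w + 0.73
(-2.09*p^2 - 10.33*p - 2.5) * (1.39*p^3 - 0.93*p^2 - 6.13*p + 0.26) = -2.9051*p^5 - 12.415*p^4 + 18.9436*p^3 + 65.1045*p^2 + 12.6392*p - 0.65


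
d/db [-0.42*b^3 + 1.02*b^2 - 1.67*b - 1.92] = -1.26*b^2 + 2.04*b - 1.67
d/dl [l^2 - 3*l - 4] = 2*l - 3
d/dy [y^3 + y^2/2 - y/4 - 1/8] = 3*y^2 + y - 1/4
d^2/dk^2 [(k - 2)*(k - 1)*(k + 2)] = 6*k - 2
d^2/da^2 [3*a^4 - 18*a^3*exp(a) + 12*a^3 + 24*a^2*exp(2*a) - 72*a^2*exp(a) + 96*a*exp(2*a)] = -18*a^3*exp(a) + 96*a^2*exp(2*a) - 180*a^2*exp(a) + 36*a^2 + 576*a*exp(2*a) - 396*a*exp(a) + 72*a + 432*exp(2*a) - 144*exp(a)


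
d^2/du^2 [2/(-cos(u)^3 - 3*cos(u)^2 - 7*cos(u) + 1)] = -((31*cos(u) + 24*cos(2*u) + 9*cos(3*u))*(cos(u)^3 + 3*cos(u)^2 + 7*cos(u) - 1)/2 + 4*(3*cos(u)^2 + 6*cos(u) + 7)^2*sin(u)^2)/(cos(u)^3 + 3*cos(u)^2 + 7*cos(u) - 1)^3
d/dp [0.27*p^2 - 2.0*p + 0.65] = 0.54*p - 2.0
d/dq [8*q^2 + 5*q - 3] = 16*q + 5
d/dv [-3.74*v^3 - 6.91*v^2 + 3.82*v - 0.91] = -11.22*v^2 - 13.82*v + 3.82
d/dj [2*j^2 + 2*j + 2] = 4*j + 2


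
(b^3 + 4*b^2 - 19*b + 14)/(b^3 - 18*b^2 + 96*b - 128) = (b^2 + 6*b - 7)/(b^2 - 16*b + 64)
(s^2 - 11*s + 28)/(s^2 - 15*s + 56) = (s - 4)/(s - 8)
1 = 1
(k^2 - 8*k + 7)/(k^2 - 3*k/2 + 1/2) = 2*(k - 7)/(2*k - 1)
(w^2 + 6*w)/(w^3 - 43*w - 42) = w/(w^2 - 6*w - 7)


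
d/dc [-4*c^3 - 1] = -12*c^2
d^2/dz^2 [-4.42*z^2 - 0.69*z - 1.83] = -8.84000000000000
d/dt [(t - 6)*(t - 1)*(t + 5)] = 3*t^2 - 4*t - 29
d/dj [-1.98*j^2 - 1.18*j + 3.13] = -3.96*j - 1.18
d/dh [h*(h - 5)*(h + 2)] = 3*h^2 - 6*h - 10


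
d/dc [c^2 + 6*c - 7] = 2*c + 6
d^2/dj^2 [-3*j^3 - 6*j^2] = -18*j - 12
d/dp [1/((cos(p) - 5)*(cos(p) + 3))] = 2*(cos(p) - 1)*sin(p)/((cos(p) - 5)^2*(cos(p) + 3)^2)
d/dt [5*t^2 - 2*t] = 10*t - 2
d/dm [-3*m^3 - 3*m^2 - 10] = 3*m*(-3*m - 2)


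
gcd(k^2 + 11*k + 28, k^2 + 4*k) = k + 4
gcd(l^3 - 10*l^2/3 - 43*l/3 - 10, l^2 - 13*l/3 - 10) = l^2 - 13*l/3 - 10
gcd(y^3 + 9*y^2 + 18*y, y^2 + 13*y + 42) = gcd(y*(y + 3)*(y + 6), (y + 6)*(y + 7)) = y + 6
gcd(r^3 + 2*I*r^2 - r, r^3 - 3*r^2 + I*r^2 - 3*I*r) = r^2 + I*r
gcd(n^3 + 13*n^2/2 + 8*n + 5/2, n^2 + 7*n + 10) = n + 5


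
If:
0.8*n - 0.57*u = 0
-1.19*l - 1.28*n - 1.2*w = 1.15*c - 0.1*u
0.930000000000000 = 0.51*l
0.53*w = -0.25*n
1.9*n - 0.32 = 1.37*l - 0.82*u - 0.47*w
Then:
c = -2.38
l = 1.82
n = 1.00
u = 1.40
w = -0.47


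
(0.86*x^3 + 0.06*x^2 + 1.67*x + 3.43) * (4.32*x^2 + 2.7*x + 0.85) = 3.7152*x^5 + 2.5812*x^4 + 8.1074*x^3 + 19.3776*x^2 + 10.6805*x + 2.9155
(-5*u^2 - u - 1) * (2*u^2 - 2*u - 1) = -10*u^4 + 8*u^3 + 5*u^2 + 3*u + 1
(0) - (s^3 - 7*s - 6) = -s^3 + 7*s + 6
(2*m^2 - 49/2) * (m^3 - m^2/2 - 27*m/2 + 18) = 2*m^5 - m^4 - 103*m^3/2 + 193*m^2/4 + 1323*m/4 - 441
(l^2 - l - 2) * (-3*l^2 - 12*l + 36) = -3*l^4 - 9*l^3 + 54*l^2 - 12*l - 72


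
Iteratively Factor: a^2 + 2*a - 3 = (a - 1)*(a + 3)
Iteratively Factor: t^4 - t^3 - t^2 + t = (t - 1)*(t^3 - t) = t*(t - 1)*(t^2 - 1) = t*(t - 1)*(t + 1)*(t - 1)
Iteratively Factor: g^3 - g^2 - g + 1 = (g + 1)*(g^2 - 2*g + 1) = (g - 1)*(g + 1)*(g - 1)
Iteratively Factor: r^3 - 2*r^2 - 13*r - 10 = (r + 1)*(r^2 - 3*r - 10) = (r - 5)*(r + 1)*(r + 2)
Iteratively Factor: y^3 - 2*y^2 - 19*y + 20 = (y - 5)*(y^2 + 3*y - 4) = (y - 5)*(y - 1)*(y + 4)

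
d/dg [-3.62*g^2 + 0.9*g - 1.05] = 0.9 - 7.24*g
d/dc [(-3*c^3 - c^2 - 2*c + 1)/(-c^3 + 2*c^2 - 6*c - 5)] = (-7*c^4 + 32*c^3 + 58*c^2 + 6*c + 16)/(c^6 - 4*c^5 + 16*c^4 - 14*c^3 + 16*c^2 + 60*c + 25)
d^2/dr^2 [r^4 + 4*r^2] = 12*r^2 + 8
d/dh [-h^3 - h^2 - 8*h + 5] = -3*h^2 - 2*h - 8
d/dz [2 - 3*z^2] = -6*z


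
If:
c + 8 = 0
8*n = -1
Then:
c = -8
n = -1/8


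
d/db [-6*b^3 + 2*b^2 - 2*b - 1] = -18*b^2 + 4*b - 2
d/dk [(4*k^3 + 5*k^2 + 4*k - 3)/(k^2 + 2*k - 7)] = 2*(2*k^4 + 8*k^3 - 39*k^2 - 32*k - 11)/(k^4 + 4*k^3 - 10*k^2 - 28*k + 49)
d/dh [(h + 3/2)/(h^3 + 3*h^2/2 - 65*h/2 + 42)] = (-8*h^3 - 24*h^2 - 18*h + 363)/(4*h^6 + 12*h^5 - 251*h^4 - 54*h^3 + 4729*h^2 - 10920*h + 7056)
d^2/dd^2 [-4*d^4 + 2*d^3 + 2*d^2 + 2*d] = -48*d^2 + 12*d + 4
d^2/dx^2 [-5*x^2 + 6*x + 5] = -10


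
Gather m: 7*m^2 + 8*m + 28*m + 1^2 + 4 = 7*m^2 + 36*m + 5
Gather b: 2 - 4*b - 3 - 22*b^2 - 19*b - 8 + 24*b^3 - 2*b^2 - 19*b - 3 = 24*b^3 - 24*b^2 - 42*b - 12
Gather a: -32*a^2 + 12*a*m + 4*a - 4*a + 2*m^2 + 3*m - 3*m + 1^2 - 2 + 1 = -32*a^2 + 12*a*m + 2*m^2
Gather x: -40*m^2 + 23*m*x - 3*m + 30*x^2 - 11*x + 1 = -40*m^2 - 3*m + 30*x^2 + x*(23*m - 11) + 1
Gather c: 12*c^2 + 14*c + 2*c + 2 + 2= 12*c^2 + 16*c + 4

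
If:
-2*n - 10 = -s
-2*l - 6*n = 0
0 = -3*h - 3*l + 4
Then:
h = 3*s/2 - 41/3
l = 15 - 3*s/2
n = s/2 - 5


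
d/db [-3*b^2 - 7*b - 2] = -6*b - 7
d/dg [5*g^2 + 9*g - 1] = 10*g + 9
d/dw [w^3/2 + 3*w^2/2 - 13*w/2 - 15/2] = 3*w^2/2 + 3*w - 13/2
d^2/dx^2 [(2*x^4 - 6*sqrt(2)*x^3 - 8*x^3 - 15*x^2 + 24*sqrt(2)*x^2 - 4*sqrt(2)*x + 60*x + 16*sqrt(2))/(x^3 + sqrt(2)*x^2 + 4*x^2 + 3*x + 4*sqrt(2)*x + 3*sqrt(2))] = 2*(59*x^6 + 64*sqrt(2)*x^6 + 234*sqrt(2)*x^5 + 516*x^5 + 753*x^4 + 552*sqrt(2)*x^4 - 536*x^3 + 650*sqrt(2)*x^3 - 612*sqrt(2)*x^2 - 846*x^2 - 1452*sqrt(2)*x + 312*x - 1254 + 548*sqrt(2))/(x^9 + 3*sqrt(2)*x^8 + 12*x^8 + 36*sqrt(2)*x^7 + 63*x^7 + 208*x^6 + 173*sqrt(2)*x^6 + 513*x^5 + 432*sqrt(2)*x^5 + 627*sqrt(2)*x^4 + 924*x^4 + 596*sqrt(2)*x^3 + 1053*x^3 + 423*sqrt(2)*x^2 + 648*x^2 + 162*x + 216*sqrt(2)*x + 54*sqrt(2))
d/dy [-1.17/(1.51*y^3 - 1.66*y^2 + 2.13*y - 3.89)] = (5.3001*y^2 - 3.8844*y + 2.4921)/(1.51*y^3 - 1.66*y^2 + 2.13*y - 3.89)^2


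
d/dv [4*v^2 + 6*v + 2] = 8*v + 6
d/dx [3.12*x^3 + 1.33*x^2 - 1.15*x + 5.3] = 9.36*x^2 + 2.66*x - 1.15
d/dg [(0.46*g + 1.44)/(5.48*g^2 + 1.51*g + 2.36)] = (2.5208*g^2 + 0.6946*g - (0.46*g + 1.44)*(10.96*g + 1.51) + 1.0856)/(5.48*g^2 + 1.51*g + 2.36)^2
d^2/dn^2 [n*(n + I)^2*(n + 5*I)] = 12*n^2 + 42*I*n - 22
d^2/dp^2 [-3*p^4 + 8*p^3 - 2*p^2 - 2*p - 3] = -36*p^2 + 48*p - 4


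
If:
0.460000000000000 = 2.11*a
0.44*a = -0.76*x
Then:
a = 0.22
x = -0.13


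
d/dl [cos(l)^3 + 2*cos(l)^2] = -(3*cos(l) + 4)*sin(l)*cos(l)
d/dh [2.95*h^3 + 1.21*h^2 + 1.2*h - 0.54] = 8.85*h^2 + 2.42*h + 1.2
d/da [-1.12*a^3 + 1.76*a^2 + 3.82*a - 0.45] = -3.36*a^2 + 3.52*a + 3.82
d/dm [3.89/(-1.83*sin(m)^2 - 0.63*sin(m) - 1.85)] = (14.2374*sin(m) + 2.4507)*cos(m)/(1.83*sin(m)^2 + 0.63*sin(m) + 1.85)^2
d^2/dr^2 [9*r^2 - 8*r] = 18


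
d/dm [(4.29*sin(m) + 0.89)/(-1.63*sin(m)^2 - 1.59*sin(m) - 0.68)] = (6.9927*sin(m)^2 + 2.9014*sin(m) - 1.5021)*cos(m)/(2.6569*sin(m)^4 + 5.1834*sin(m)^3 + 4.7449*sin(m)^2 + 2.1624*sin(m) + 0.4624)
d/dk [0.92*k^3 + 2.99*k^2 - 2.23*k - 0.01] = 2.76*k^2 + 5.98*k - 2.23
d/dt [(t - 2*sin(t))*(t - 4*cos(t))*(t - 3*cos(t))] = (t - 2*sin(t))*(t - 4*cos(t))*(3*sin(t) + 1) + (t - 2*sin(t))*(t - 3*cos(t))*(4*sin(t) + 1) - (t - 4*cos(t))*(t - 3*cos(t))*(2*cos(t) - 1)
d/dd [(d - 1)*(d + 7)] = 2*d + 6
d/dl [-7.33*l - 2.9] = -7.33000000000000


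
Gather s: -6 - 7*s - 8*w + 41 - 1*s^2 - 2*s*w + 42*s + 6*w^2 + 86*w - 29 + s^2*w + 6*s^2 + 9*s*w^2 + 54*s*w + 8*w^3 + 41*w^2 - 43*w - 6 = s^2*(w + 5) + s*(9*w^2 + 52*w + 35) + 8*w^3 + 47*w^2 + 35*w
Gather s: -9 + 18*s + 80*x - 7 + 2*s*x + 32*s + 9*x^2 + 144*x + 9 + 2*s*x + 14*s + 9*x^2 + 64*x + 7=s*(4*x + 64) + 18*x^2 + 288*x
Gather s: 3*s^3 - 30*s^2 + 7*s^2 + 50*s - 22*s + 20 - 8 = 3*s^3 - 23*s^2 + 28*s + 12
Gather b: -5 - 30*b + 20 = 15 - 30*b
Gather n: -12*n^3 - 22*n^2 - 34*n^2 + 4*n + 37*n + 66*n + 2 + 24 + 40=-12*n^3 - 56*n^2 + 107*n + 66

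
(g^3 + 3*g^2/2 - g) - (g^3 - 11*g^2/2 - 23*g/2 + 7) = 7*g^2 + 21*g/2 - 7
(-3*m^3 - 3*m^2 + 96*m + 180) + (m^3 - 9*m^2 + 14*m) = -2*m^3 - 12*m^2 + 110*m + 180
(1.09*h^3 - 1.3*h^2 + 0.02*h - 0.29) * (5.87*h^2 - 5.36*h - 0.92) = 6.3983*h^5 - 13.4734*h^4 + 6.0826*h^3 - 0.6135*h^2 + 1.536*h + 0.2668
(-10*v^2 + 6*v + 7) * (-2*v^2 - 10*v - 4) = 20*v^4 + 88*v^3 - 34*v^2 - 94*v - 28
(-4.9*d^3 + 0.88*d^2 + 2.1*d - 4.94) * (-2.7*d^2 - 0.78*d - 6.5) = 13.23*d^5 + 1.446*d^4 + 25.4936*d^3 + 5.98*d^2 - 9.7968*d + 32.11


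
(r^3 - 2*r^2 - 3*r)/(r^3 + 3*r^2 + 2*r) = (r - 3)/(r + 2)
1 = 1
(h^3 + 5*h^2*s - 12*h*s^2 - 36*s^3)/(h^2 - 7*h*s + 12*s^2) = (-h^2 - 8*h*s - 12*s^2)/(-h + 4*s)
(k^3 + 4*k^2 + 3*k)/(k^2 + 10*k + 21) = k*(k + 1)/(k + 7)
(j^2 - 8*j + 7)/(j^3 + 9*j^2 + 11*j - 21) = (j - 7)/(j^2 + 10*j + 21)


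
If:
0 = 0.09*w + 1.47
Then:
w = -16.33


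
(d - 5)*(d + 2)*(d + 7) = d^3 + 4*d^2 - 31*d - 70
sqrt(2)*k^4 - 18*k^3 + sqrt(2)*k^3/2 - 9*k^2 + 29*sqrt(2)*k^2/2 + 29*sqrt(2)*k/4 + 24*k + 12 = (k + 1/2)*(k - 8*sqrt(2))*(k - 3*sqrt(2)/2)*(sqrt(2)*k + 1)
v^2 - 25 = (v - 5)*(v + 5)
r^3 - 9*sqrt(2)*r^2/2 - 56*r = r*(r - 8*sqrt(2))*(r + 7*sqrt(2)/2)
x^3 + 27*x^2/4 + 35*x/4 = x*(x + 7/4)*(x + 5)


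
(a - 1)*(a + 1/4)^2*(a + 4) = a^4 + 7*a^3/2 - 39*a^2/16 - 29*a/16 - 1/4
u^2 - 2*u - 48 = (u - 8)*(u + 6)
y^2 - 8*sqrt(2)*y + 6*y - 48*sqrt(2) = (y + 6)*(y - 8*sqrt(2))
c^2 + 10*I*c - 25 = (c + 5*I)^2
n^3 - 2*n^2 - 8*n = n*(n - 4)*(n + 2)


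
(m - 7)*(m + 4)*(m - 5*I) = m^3 - 3*m^2 - 5*I*m^2 - 28*m + 15*I*m + 140*I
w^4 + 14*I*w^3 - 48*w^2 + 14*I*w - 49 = (w - I)*(w + I)*(w + 7*I)^2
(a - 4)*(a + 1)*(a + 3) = a^3 - 13*a - 12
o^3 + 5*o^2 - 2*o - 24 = (o - 2)*(o + 3)*(o + 4)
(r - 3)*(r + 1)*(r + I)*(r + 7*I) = r^4 - 2*r^3 + 8*I*r^3 - 10*r^2 - 16*I*r^2 + 14*r - 24*I*r + 21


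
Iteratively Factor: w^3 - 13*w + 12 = (w + 4)*(w^2 - 4*w + 3) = (w - 1)*(w + 4)*(w - 3)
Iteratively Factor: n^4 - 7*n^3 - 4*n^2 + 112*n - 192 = (n - 4)*(n^3 - 3*n^2 - 16*n + 48) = (n - 4)^2*(n^2 + n - 12) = (n - 4)^2*(n + 4)*(n - 3)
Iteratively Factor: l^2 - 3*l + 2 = (l - 2)*(l - 1)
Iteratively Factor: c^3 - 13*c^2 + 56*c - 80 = (c - 4)*(c^2 - 9*c + 20) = (c - 5)*(c - 4)*(c - 4)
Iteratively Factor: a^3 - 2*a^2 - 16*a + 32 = (a - 4)*(a^2 + 2*a - 8) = (a - 4)*(a - 2)*(a + 4)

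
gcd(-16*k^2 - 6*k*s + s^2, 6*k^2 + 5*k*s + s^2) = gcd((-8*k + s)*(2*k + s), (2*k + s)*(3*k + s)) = 2*k + s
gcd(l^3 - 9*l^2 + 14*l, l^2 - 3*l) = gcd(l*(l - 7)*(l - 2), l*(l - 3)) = l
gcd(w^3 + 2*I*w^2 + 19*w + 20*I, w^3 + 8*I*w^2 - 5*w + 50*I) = w + 5*I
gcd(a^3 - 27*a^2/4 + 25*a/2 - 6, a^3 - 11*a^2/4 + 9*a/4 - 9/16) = a - 3/4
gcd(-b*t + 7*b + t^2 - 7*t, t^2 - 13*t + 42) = t - 7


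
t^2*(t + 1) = t^3 + t^2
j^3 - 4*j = j*(j - 2)*(j + 2)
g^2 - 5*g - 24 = (g - 8)*(g + 3)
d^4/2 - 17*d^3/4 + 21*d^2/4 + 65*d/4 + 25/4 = (d/2 + 1/4)*(d - 5)^2*(d + 1)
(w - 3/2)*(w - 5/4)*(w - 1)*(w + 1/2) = w^4 - 13*w^3/4 + 11*w^2/4 + 7*w/16 - 15/16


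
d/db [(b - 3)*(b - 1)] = 2*b - 4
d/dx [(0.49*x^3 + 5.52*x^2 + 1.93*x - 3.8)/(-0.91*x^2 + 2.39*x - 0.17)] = (-0.4459*x^4 + 2.3422*x^3 + 14.6992*x^2 - 8.7928*x + 8.7539)/(0.8281*x^4 - 4.3498*x^3 + 6.0215*x^2 - 0.8126*x + 0.0289)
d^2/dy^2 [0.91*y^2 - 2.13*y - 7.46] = 1.82000000000000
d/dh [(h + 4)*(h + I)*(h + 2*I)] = 3*h^2 + h*(8 + 6*I) - 2 + 12*I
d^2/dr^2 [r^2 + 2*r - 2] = 2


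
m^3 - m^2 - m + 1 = (m - 1)^2*(m + 1)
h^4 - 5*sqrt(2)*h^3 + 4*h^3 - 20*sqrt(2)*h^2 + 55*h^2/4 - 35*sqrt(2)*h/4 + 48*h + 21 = (h + 1/2)*(h + 7/2)*(h - 3*sqrt(2))*(h - 2*sqrt(2))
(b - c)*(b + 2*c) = b^2 + b*c - 2*c^2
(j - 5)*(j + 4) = j^2 - j - 20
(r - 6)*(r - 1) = r^2 - 7*r + 6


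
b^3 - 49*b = b*(b - 7)*(b + 7)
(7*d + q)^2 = 49*d^2 + 14*d*q + q^2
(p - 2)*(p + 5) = p^2 + 3*p - 10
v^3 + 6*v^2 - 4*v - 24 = (v - 2)*(v + 2)*(v + 6)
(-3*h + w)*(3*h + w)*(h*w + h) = -9*h^3*w - 9*h^3 + h*w^3 + h*w^2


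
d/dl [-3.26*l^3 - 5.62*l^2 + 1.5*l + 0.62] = -9.78*l^2 - 11.24*l + 1.5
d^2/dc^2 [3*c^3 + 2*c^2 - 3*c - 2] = 18*c + 4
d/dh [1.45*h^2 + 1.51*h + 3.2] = 2.9*h + 1.51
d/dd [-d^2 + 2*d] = 2 - 2*d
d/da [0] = 0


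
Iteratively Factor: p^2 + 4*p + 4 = (p + 2)*(p + 2)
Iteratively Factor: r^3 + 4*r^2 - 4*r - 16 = (r + 4)*(r^2 - 4) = (r - 2)*(r + 4)*(r + 2)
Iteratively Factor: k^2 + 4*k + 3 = (k + 3)*(k + 1)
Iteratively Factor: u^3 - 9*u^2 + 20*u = (u)*(u^2 - 9*u + 20) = u*(u - 4)*(u - 5)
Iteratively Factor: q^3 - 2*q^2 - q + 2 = (q - 2)*(q^2 - 1) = (q - 2)*(q - 1)*(q + 1)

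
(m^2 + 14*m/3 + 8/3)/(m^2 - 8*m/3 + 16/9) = 3*(3*m^2 + 14*m + 8)/(9*m^2 - 24*m + 16)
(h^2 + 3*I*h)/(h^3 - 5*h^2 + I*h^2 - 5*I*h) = (h + 3*I)/(h^2 + h*(-5 + I) - 5*I)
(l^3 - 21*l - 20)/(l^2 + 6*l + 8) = (l^2 - 4*l - 5)/(l + 2)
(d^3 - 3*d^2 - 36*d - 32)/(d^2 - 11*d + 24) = (d^2 + 5*d + 4)/(d - 3)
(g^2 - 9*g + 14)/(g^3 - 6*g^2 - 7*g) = (g - 2)/(g*(g + 1))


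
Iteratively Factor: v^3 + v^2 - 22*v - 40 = (v + 2)*(v^2 - v - 20) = (v + 2)*(v + 4)*(v - 5)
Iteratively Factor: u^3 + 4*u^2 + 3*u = (u + 1)*(u^2 + 3*u) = u*(u + 1)*(u + 3)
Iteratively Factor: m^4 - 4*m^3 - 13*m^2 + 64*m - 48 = (m - 3)*(m^3 - m^2 - 16*m + 16) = (m - 4)*(m - 3)*(m^2 + 3*m - 4) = (m - 4)*(m - 3)*(m - 1)*(m + 4)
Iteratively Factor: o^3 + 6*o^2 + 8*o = (o + 2)*(o^2 + 4*o) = (o + 2)*(o + 4)*(o)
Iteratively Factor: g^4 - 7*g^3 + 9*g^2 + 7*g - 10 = (g - 2)*(g^3 - 5*g^2 - g + 5) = (g - 5)*(g - 2)*(g^2 - 1) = (g - 5)*(g - 2)*(g + 1)*(g - 1)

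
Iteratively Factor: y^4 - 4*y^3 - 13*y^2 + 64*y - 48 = (y - 3)*(y^3 - y^2 - 16*y + 16) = (y - 4)*(y - 3)*(y^2 + 3*y - 4) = (y - 4)*(y - 3)*(y - 1)*(y + 4)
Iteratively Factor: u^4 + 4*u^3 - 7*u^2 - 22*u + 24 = (u + 3)*(u^3 + u^2 - 10*u + 8) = (u - 2)*(u + 3)*(u^2 + 3*u - 4) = (u - 2)*(u - 1)*(u + 3)*(u + 4)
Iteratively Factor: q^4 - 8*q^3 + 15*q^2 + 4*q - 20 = (q - 2)*(q^3 - 6*q^2 + 3*q + 10) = (q - 5)*(q - 2)*(q^2 - q - 2) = (q - 5)*(q - 2)^2*(q + 1)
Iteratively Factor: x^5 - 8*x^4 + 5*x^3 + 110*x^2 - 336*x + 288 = (x - 4)*(x^4 - 4*x^3 - 11*x^2 + 66*x - 72) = (x - 4)*(x - 2)*(x^3 - 2*x^2 - 15*x + 36) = (x - 4)*(x - 3)*(x - 2)*(x^2 + x - 12) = (x - 4)*(x - 3)^2*(x - 2)*(x + 4)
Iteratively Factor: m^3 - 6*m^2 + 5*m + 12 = (m - 3)*(m^2 - 3*m - 4) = (m - 3)*(m + 1)*(m - 4)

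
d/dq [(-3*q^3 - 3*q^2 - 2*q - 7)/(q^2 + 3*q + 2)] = (-3*q^4 - 18*q^3 - 25*q^2 + 2*q + 17)/(q^4 + 6*q^3 + 13*q^2 + 12*q + 4)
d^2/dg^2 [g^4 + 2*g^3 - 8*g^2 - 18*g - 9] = 12*g^2 + 12*g - 16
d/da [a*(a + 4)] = 2*a + 4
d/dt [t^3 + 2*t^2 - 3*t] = 3*t^2 + 4*t - 3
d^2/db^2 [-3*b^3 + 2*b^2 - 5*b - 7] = 4 - 18*b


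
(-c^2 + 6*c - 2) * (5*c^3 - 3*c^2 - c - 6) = -5*c^5 + 33*c^4 - 27*c^3 + 6*c^2 - 34*c + 12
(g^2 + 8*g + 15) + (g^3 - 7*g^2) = g^3 - 6*g^2 + 8*g + 15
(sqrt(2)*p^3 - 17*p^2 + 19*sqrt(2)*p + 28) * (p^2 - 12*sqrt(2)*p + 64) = sqrt(2)*p^5 - 41*p^4 + 287*sqrt(2)*p^3 - 1516*p^2 + 880*sqrt(2)*p + 1792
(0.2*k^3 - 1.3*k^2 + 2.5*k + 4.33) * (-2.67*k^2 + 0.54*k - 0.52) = -0.534*k^5 + 3.579*k^4 - 7.481*k^3 - 9.5351*k^2 + 1.0382*k - 2.2516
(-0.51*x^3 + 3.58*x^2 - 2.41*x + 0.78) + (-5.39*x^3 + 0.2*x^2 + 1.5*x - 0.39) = -5.9*x^3 + 3.78*x^2 - 0.91*x + 0.39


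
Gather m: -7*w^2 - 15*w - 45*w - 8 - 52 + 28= -7*w^2 - 60*w - 32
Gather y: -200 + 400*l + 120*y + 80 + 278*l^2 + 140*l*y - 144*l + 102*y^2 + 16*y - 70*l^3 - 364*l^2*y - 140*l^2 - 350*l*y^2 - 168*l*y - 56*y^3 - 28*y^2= -70*l^3 + 138*l^2 + 256*l - 56*y^3 + y^2*(74 - 350*l) + y*(-364*l^2 - 28*l + 136) - 120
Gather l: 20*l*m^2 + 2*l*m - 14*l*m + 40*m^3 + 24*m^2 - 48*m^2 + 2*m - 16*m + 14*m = l*(20*m^2 - 12*m) + 40*m^3 - 24*m^2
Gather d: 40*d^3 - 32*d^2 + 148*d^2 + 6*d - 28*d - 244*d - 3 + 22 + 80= 40*d^3 + 116*d^2 - 266*d + 99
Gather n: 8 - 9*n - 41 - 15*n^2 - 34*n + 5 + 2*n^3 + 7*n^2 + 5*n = 2*n^3 - 8*n^2 - 38*n - 28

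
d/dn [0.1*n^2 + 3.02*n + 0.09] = 0.2*n + 3.02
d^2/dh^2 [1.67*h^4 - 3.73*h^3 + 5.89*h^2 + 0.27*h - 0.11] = 20.04*h^2 - 22.38*h + 11.78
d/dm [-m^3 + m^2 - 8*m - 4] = -3*m^2 + 2*m - 8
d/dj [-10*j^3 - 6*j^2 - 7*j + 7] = -30*j^2 - 12*j - 7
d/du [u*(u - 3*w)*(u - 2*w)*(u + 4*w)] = 4*u^3 - 3*u^2*w - 28*u*w^2 + 24*w^3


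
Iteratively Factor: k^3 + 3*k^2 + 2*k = (k + 2)*(k^2 + k) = k*(k + 2)*(k + 1)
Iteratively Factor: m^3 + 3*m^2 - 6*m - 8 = (m + 1)*(m^2 + 2*m - 8) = (m - 2)*(m + 1)*(m + 4)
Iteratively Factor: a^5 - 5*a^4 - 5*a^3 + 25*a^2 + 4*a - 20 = (a - 1)*(a^4 - 4*a^3 - 9*a^2 + 16*a + 20) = (a - 2)*(a - 1)*(a^3 - 2*a^2 - 13*a - 10) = (a - 2)*(a - 1)*(a + 2)*(a^2 - 4*a - 5) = (a - 5)*(a - 2)*(a - 1)*(a + 2)*(a + 1)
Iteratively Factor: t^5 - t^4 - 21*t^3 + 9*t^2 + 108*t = (t)*(t^4 - t^3 - 21*t^2 + 9*t + 108) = t*(t + 3)*(t^3 - 4*t^2 - 9*t + 36) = t*(t - 3)*(t + 3)*(t^2 - t - 12) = t*(t - 4)*(t - 3)*(t + 3)*(t + 3)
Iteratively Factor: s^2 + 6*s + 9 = (s + 3)*(s + 3)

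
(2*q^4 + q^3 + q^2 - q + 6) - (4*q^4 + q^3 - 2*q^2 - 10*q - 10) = -2*q^4 + 3*q^2 + 9*q + 16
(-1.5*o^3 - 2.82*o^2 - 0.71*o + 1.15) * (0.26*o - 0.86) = -0.39*o^4 + 0.5568*o^3 + 2.2406*o^2 + 0.9096*o - 0.989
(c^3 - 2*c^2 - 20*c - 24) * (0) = 0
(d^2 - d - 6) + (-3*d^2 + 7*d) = -2*d^2 + 6*d - 6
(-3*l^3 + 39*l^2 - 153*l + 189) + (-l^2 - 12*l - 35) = -3*l^3 + 38*l^2 - 165*l + 154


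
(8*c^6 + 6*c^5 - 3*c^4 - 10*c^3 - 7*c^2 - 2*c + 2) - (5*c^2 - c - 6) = 8*c^6 + 6*c^5 - 3*c^4 - 10*c^3 - 12*c^2 - c + 8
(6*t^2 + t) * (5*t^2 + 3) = 30*t^4 + 5*t^3 + 18*t^2 + 3*t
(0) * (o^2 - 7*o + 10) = 0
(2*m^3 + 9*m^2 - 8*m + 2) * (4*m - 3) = 8*m^4 + 30*m^3 - 59*m^2 + 32*m - 6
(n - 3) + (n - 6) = 2*n - 9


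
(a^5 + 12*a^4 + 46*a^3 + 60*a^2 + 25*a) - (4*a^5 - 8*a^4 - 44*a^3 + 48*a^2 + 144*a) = -3*a^5 + 20*a^4 + 90*a^3 + 12*a^2 - 119*a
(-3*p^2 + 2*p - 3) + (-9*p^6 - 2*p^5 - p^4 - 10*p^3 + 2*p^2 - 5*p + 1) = -9*p^6 - 2*p^5 - p^4 - 10*p^3 - p^2 - 3*p - 2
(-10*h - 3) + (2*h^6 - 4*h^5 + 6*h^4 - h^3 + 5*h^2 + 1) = 2*h^6 - 4*h^5 + 6*h^4 - h^3 + 5*h^2 - 10*h - 2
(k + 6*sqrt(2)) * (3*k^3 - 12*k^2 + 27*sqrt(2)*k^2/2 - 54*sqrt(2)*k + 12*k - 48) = 3*k^4 - 12*k^3 + 63*sqrt(2)*k^3/2 - 126*sqrt(2)*k^2 + 174*k^2 - 696*k + 72*sqrt(2)*k - 288*sqrt(2)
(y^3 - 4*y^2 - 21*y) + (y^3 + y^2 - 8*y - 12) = 2*y^3 - 3*y^2 - 29*y - 12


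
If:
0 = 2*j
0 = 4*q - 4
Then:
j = 0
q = 1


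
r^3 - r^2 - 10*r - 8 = (r - 4)*(r + 1)*(r + 2)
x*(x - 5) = x^2 - 5*x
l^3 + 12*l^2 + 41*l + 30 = (l + 1)*(l + 5)*(l + 6)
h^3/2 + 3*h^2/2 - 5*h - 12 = (h/2 + 1)*(h - 3)*(h + 4)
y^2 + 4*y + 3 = (y + 1)*(y + 3)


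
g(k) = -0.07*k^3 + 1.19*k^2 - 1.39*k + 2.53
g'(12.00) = -3.07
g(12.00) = 36.25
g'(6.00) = 5.33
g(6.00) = 21.91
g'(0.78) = 0.34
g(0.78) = 2.14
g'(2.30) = 2.97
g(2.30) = 4.78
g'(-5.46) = -20.65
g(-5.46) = 56.99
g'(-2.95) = -10.24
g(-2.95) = 18.78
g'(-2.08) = -7.25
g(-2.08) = 11.20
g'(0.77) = 0.32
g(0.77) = 2.13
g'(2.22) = 2.86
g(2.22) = 4.54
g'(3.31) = 4.19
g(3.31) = 8.43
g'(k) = -0.21*k^2 + 2.38*k - 1.39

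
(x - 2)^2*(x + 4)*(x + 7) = x^4 + 7*x^3 - 12*x^2 - 68*x + 112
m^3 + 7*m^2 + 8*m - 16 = (m - 1)*(m + 4)^2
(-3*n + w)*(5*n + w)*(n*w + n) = -15*n^3*w - 15*n^3 + 2*n^2*w^2 + 2*n^2*w + n*w^3 + n*w^2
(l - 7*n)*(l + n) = l^2 - 6*l*n - 7*n^2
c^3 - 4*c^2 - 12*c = c*(c - 6)*(c + 2)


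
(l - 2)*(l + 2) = l^2 - 4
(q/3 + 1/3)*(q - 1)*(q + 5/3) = q^3/3 + 5*q^2/9 - q/3 - 5/9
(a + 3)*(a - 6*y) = a^2 - 6*a*y + 3*a - 18*y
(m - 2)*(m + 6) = m^2 + 4*m - 12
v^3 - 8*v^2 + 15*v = v*(v - 5)*(v - 3)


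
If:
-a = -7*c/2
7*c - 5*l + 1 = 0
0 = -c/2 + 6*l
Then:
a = -42/79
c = -12/79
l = -1/79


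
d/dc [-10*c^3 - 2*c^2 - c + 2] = -30*c^2 - 4*c - 1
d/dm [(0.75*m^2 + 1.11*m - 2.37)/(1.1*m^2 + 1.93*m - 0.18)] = (0.2265*m^2 + 4.944*m + 4.3743)/(1.21*m^4 + 4.246*m^3 + 3.3289*m^2 - 0.6948*m + 0.0324)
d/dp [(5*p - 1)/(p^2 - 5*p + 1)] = p*(2 - 5*p)/(p^4 - 10*p^3 + 27*p^2 - 10*p + 1)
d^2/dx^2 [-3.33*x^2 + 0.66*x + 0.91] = -6.66000000000000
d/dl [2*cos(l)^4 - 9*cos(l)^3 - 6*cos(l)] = (-8*cos(l)^3 + 27*cos(l)^2 + 6)*sin(l)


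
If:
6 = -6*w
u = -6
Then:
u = -6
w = -1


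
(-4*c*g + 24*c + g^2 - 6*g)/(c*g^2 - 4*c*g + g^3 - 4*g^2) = (-4*c*g + 24*c + g^2 - 6*g)/(g*(c*g - 4*c + g^2 - 4*g))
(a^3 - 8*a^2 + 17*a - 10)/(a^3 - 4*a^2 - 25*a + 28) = (a^2 - 7*a + 10)/(a^2 - 3*a - 28)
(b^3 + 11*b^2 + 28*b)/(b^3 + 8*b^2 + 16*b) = (b + 7)/(b + 4)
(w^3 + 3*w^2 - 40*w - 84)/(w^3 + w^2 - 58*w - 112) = (w - 6)/(w - 8)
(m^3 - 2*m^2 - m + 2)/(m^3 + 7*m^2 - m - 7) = (m - 2)/(m + 7)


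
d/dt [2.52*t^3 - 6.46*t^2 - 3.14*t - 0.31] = 7.56*t^2 - 12.92*t - 3.14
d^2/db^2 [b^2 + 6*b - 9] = 2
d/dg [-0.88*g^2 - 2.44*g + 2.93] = -1.76*g - 2.44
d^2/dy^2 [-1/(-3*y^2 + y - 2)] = 2*(-9*y^2 + 3*y + (6*y - 1)^2 - 6)/(3*y^2 - y + 2)^3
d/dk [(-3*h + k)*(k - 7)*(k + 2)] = -6*h*k + 15*h + 3*k^2 - 10*k - 14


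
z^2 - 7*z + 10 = (z - 5)*(z - 2)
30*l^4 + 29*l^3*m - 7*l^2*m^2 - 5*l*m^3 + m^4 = (-5*l + m)*(-3*l + m)*(l + m)*(2*l + m)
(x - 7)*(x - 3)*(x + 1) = x^3 - 9*x^2 + 11*x + 21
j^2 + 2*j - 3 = (j - 1)*(j + 3)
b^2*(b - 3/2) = b^3 - 3*b^2/2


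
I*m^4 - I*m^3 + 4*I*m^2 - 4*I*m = m*(m - 2*I)*(m + 2*I)*(I*m - I)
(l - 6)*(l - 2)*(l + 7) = l^3 - l^2 - 44*l + 84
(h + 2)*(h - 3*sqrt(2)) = h^2 - 3*sqrt(2)*h + 2*h - 6*sqrt(2)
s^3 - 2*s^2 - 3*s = s*(s - 3)*(s + 1)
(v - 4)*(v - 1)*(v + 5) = v^3 - 21*v + 20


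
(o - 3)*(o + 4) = o^2 + o - 12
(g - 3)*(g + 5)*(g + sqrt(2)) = g^3 + sqrt(2)*g^2 + 2*g^2 - 15*g + 2*sqrt(2)*g - 15*sqrt(2)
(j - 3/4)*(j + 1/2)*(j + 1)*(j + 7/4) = j^4 + 5*j^3/2 + 11*j^2/16 - 47*j/32 - 21/32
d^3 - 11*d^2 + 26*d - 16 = (d - 8)*(d - 2)*(d - 1)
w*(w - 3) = w^2 - 3*w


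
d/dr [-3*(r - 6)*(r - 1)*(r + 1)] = -9*r^2 + 36*r + 3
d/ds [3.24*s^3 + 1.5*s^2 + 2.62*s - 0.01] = 9.72*s^2 + 3.0*s + 2.62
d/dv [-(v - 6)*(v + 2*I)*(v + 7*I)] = -3*v^2 + v*(12 - 18*I) + 14 + 54*I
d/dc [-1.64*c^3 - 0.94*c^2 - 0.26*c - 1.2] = -4.92*c^2 - 1.88*c - 0.26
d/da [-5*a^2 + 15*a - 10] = 15 - 10*a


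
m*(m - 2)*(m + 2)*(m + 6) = m^4 + 6*m^3 - 4*m^2 - 24*m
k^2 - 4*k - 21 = (k - 7)*(k + 3)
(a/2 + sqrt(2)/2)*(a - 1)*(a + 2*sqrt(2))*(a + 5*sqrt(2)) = a^4/2 - a^3/2 + 4*sqrt(2)*a^3 - 4*sqrt(2)*a^2 + 17*a^2 - 17*a + 10*sqrt(2)*a - 10*sqrt(2)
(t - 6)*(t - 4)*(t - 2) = t^3 - 12*t^2 + 44*t - 48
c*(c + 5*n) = c^2 + 5*c*n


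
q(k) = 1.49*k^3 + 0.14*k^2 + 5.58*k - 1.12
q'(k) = 4.47*k^2 + 0.28*k + 5.58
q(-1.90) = -21.44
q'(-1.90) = 21.18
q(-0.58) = -4.60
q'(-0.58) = 6.92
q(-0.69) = -5.39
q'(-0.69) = 7.51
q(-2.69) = -44.12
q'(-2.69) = 37.17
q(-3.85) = -105.56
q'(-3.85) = 70.76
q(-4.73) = -182.06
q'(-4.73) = 104.26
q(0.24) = 0.25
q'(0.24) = 5.90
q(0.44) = 1.49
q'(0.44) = 6.57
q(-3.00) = -56.83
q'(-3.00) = 44.97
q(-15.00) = -5082.07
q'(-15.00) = 1007.13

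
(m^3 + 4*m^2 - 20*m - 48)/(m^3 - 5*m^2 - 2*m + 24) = (m + 6)/(m - 3)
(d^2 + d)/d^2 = (d + 1)/d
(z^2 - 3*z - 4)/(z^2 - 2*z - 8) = (z + 1)/(z + 2)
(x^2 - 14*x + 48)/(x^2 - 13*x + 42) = (x - 8)/(x - 7)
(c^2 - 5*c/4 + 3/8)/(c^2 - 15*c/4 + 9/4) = (c - 1/2)/(c - 3)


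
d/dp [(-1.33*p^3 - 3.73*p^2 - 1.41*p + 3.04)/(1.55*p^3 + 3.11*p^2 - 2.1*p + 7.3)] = (1.6452*p^4 + 9.957*p^3 - 31.0449*p^2 - 73.3668*p - 3.909)/(2.4025*p^6 + 9.641*p^5 + 3.1621*p^4 + 9.568*p^3 + 49.816*p^2 - 30.66*p + 53.29)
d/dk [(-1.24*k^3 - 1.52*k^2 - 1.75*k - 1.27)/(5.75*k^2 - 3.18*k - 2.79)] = (-7.13*k^4 + 7.8864*k^3 + 25.2749*k^2 + 23.0866*k + 0.8439)/(33.0625*k^4 - 36.57*k^3 - 21.9726*k^2 + 17.7444*k + 7.7841)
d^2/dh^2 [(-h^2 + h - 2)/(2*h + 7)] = -142/(8*h^3 + 84*h^2 + 294*h + 343)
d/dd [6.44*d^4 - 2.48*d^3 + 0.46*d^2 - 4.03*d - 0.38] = 25.76*d^3 - 7.44*d^2 + 0.92*d - 4.03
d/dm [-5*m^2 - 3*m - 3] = -10*m - 3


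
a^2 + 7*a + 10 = (a + 2)*(a + 5)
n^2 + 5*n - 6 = (n - 1)*(n + 6)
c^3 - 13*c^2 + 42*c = c*(c - 7)*(c - 6)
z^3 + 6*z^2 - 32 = (z - 2)*(z + 4)^2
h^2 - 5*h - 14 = (h - 7)*(h + 2)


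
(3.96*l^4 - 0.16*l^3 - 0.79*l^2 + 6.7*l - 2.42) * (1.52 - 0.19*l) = -0.7524*l^5 + 6.0496*l^4 - 0.0931*l^3 - 2.4738*l^2 + 10.6438*l - 3.6784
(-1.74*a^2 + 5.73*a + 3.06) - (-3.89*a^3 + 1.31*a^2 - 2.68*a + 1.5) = 3.89*a^3 - 3.05*a^2 + 8.41*a + 1.56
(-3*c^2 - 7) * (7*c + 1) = -21*c^3 - 3*c^2 - 49*c - 7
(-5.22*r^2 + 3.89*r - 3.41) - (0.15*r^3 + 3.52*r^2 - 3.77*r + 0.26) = -0.15*r^3 - 8.74*r^2 + 7.66*r - 3.67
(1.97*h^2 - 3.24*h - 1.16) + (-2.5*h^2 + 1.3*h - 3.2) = -0.53*h^2 - 1.94*h - 4.36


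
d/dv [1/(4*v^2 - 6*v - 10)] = (3 - 4*v)/(2*(-2*v^2 + 3*v + 5)^2)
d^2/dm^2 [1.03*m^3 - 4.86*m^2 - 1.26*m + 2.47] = 6.18*m - 9.72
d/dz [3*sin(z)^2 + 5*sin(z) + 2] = (6*sin(z) + 5)*cos(z)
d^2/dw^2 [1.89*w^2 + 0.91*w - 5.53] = 3.78000000000000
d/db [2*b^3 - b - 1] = 6*b^2 - 1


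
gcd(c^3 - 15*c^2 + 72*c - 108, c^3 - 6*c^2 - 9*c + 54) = c^2 - 9*c + 18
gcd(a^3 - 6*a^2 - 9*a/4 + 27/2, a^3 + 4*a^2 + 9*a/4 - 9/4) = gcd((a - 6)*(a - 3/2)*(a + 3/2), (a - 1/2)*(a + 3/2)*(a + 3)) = a + 3/2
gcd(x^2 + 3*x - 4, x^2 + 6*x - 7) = x - 1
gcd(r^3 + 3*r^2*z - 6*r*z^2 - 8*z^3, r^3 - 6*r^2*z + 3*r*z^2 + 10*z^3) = -r^2 + r*z + 2*z^2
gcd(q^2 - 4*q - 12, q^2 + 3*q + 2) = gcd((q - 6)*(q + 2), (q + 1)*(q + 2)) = q + 2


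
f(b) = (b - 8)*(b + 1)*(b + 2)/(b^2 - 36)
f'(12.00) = 1.19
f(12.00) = 6.74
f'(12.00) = 1.19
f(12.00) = 6.74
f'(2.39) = 1.38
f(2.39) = 2.76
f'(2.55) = 1.46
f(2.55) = 2.98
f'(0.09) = 0.64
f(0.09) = 0.50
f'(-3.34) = -2.19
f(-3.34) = 1.43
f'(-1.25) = 0.14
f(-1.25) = -0.05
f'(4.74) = 6.68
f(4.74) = 9.32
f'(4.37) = 4.30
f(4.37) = 7.35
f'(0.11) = 0.64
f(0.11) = 0.51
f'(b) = -2*b*(b - 8)*(b + 1)*(b + 2)/(b^2 - 36)^2 + (b - 8)*(b + 1)/(b^2 - 36) + (b - 8)*(b + 2)/(b^2 - 36) + (b + 1)*(b + 2)/(b^2 - 36)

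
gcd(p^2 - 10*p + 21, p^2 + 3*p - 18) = p - 3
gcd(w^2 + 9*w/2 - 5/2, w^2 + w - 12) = 1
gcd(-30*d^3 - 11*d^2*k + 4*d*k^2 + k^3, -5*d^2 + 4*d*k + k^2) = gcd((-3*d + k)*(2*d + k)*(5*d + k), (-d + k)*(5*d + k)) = 5*d + k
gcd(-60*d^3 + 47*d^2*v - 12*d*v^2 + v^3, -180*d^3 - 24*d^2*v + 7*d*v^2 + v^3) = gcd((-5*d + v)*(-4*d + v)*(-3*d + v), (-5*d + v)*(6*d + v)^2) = -5*d + v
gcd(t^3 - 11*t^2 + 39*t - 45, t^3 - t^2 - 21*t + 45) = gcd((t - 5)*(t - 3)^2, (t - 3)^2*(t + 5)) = t^2 - 6*t + 9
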